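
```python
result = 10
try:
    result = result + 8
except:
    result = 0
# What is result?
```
18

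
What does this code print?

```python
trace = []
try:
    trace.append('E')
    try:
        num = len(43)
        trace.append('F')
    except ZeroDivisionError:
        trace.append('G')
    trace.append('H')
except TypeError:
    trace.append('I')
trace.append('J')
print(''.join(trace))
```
EIJ

Inner handler doesn't match, propagates to outer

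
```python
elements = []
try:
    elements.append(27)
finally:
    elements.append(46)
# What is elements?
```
[27, 46]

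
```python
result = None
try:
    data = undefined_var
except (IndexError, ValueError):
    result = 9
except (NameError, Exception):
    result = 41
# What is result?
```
41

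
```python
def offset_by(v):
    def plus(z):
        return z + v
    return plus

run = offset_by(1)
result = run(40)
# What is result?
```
41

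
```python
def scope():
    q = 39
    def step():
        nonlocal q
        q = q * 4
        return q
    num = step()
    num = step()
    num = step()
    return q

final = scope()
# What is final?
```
2496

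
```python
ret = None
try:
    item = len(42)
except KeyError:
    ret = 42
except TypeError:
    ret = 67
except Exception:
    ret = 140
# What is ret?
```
67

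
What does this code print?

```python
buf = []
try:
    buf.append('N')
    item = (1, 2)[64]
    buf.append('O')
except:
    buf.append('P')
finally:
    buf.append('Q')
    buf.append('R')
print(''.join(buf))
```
NPQR

Code before exception runs, then except, then all of finally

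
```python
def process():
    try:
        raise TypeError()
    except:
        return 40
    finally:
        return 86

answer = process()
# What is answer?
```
86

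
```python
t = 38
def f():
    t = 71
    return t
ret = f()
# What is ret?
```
71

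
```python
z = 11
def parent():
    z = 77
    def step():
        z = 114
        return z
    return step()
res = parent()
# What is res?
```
114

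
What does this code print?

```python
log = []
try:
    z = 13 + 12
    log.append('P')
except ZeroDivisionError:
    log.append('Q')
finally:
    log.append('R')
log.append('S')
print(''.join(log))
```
PRS

finally runs after normal execution too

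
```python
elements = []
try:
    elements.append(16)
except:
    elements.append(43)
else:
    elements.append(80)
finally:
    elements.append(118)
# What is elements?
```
[16, 80, 118]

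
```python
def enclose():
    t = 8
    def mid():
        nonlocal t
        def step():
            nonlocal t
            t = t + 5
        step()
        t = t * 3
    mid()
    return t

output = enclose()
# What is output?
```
39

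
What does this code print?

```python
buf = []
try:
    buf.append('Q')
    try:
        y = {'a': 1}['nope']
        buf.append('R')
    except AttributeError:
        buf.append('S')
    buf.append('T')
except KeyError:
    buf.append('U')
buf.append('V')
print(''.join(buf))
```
QUV

Inner handler doesn't match, propagates to outer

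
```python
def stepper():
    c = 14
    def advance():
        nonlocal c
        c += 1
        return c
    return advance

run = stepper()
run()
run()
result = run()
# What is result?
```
17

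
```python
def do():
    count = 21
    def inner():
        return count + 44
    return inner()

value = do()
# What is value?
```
65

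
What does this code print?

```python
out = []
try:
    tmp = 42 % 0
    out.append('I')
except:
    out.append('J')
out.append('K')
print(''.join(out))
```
JK

Exception raised in try, caught by bare except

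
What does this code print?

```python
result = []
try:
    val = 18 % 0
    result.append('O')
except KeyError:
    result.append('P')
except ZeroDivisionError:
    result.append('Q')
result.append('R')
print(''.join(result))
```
QR

ZeroDivisionError is caught by its specific handler, not KeyError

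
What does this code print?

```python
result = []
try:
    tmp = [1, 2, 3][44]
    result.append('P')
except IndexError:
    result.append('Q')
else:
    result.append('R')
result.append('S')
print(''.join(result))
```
QS

else block skipped when exception is caught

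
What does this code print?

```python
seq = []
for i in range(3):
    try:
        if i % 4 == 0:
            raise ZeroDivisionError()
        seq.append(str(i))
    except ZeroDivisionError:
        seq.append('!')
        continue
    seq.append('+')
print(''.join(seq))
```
!1+2+

continue in except skips rest of loop body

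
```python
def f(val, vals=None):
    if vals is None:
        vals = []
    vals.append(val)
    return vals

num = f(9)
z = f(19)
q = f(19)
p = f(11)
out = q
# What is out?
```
[19]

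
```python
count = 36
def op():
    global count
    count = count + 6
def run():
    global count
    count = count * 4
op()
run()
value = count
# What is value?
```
168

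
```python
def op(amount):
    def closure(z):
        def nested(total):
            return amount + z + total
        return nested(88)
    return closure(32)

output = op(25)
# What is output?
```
145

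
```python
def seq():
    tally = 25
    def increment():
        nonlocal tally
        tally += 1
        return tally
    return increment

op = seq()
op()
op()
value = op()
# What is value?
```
28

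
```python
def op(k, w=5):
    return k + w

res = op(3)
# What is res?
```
8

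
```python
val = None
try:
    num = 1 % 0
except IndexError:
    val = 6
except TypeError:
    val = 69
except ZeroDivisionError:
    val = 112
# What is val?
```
112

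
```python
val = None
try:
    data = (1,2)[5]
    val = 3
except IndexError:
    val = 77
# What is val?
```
77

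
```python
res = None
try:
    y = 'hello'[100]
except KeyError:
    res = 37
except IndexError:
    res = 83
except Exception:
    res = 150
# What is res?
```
83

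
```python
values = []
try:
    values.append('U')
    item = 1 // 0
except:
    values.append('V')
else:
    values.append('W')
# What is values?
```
['U', 'V']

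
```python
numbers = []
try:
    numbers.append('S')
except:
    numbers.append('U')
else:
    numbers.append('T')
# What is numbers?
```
['S', 'T']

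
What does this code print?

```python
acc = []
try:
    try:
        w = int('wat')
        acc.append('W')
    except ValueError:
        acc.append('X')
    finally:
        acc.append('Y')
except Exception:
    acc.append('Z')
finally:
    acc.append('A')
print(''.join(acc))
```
XYA

Both finally blocks run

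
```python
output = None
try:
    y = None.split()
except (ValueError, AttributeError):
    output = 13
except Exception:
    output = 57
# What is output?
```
13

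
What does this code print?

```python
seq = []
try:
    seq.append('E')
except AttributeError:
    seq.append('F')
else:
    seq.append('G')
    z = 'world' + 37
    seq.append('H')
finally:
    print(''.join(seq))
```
EG

Try succeeds, else appends 'G', TypeError in else is uncaught, finally prints before exception propagates ('H' never appended)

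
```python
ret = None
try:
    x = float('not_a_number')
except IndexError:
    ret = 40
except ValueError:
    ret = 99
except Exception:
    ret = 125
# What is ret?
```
99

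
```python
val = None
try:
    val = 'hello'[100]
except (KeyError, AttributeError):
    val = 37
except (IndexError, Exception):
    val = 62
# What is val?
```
62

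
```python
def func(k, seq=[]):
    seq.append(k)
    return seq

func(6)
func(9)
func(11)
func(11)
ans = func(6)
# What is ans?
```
[6, 9, 11, 11, 6]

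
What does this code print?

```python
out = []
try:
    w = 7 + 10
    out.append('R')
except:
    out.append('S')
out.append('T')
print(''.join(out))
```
RT

No exception, try block completes normally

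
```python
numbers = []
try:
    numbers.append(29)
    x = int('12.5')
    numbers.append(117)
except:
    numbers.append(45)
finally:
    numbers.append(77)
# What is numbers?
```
[29, 45, 77]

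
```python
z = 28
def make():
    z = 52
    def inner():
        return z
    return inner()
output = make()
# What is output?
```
52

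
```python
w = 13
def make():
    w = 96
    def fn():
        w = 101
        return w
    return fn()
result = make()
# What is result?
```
101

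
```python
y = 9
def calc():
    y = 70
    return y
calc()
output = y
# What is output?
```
9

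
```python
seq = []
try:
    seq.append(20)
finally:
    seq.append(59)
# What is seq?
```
[20, 59]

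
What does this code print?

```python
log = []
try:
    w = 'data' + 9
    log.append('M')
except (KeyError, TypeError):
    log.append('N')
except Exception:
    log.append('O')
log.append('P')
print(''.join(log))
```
NP

TypeError matches tuple containing it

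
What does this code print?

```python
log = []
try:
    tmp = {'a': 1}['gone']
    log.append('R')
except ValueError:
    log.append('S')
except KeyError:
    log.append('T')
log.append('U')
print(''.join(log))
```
TU

KeyError is caught by its specific handler, not ValueError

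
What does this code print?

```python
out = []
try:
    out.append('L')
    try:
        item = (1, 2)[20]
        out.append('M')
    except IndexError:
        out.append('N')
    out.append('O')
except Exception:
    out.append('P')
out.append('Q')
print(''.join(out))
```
LNOQ

Inner exception caught by inner handler, outer continues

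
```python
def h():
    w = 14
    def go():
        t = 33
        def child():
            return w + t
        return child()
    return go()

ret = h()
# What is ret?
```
47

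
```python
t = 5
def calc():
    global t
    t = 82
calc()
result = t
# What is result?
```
82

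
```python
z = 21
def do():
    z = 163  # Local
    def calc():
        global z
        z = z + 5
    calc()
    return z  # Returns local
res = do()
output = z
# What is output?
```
26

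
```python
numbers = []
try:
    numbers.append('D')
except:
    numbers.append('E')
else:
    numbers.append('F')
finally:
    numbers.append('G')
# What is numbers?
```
['D', 'F', 'G']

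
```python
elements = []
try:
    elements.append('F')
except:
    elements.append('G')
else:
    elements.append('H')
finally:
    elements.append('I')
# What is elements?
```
['F', 'H', 'I']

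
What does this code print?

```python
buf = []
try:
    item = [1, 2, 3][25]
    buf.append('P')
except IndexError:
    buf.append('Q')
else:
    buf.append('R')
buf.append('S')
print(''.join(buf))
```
QS

else block skipped when exception is caught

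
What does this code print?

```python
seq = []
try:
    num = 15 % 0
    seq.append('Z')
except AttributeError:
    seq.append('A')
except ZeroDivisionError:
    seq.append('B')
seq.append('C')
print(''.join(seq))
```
BC

ZeroDivisionError is caught by its specific handler, not AttributeError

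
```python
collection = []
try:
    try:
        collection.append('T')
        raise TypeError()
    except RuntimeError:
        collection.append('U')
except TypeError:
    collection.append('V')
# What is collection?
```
['T', 'V']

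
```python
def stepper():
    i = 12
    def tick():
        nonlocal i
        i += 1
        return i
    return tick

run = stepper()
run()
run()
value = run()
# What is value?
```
15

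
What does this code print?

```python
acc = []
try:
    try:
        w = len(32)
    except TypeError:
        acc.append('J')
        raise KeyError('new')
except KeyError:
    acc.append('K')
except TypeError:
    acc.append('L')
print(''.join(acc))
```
JK

New KeyError raised, caught by outer KeyError handler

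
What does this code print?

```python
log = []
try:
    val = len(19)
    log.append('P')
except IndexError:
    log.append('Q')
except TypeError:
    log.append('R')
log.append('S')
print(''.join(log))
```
RS

TypeError is caught by its specific handler, not IndexError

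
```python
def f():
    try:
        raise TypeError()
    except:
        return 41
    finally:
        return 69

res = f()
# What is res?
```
69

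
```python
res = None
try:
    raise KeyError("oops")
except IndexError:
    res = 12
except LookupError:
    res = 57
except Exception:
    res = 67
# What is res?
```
57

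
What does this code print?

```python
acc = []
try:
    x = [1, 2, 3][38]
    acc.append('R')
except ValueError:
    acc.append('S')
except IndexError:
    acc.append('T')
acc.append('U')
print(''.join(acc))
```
TU

IndexError is caught by its specific handler, not ValueError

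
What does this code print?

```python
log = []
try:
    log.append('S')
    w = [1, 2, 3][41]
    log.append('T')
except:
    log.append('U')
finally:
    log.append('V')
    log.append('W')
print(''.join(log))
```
SUVW

Code before exception runs, then except, then all of finally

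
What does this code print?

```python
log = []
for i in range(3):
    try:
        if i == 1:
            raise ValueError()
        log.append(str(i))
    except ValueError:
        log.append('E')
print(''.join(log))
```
0E2

Exception on i=1 caught, loop continues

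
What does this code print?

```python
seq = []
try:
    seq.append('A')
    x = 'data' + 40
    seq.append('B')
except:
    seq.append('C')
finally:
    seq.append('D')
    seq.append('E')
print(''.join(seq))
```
ACDE

Code before exception runs, then except, then all of finally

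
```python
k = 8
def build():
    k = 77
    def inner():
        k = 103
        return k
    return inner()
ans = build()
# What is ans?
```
103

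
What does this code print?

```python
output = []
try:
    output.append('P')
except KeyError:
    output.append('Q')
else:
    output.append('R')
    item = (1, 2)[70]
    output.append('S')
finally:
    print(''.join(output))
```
PR

Try succeeds, else appends 'R', IndexError in else is uncaught, finally prints before exception propagates ('S' never appended)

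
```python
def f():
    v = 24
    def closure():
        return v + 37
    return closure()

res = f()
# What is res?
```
61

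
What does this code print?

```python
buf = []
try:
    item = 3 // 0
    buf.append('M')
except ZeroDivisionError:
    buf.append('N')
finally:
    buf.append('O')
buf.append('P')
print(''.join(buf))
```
NOP

finally always runs, even after exception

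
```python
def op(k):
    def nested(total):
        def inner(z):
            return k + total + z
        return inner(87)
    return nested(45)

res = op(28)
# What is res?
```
160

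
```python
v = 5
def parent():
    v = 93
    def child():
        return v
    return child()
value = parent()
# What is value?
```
93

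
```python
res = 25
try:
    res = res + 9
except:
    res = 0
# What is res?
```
34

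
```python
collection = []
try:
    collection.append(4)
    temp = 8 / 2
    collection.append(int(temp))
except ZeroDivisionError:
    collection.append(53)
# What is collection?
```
[4, 4]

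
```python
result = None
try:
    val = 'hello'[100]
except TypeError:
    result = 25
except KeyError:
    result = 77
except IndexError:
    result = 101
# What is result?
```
101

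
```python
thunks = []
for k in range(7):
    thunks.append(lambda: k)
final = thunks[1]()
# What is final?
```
6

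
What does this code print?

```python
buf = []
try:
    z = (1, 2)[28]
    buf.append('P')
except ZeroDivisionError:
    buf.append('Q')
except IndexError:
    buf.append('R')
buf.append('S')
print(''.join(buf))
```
RS

IndexError is caught by its specific handler, not ZeroDivisionError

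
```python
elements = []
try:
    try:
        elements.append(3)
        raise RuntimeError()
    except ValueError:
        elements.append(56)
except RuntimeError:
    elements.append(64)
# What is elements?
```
[3, 64]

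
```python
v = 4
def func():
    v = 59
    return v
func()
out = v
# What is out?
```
4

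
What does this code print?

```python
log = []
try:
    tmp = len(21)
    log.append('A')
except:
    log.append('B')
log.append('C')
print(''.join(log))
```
BC

Exception raised in try, caught by bare except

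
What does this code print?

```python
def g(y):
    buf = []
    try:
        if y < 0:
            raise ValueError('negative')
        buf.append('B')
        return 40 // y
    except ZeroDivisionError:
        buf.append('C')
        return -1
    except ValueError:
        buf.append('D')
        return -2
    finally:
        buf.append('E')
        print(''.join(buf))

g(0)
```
BCE

y=0 causes ZeroDivisionError, caught, finally prints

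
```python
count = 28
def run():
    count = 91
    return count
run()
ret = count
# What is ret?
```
28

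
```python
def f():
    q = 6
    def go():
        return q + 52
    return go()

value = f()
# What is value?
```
58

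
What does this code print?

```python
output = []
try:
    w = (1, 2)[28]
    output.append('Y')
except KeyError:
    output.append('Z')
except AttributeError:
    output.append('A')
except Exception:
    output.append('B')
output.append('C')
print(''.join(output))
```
BC

IndexError not specifically caught, falls to Exception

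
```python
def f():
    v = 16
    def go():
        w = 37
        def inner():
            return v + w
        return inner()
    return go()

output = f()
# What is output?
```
53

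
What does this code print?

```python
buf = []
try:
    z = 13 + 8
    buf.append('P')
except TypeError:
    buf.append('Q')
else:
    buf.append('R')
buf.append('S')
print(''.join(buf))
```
PRS

else block runs when no exception occurs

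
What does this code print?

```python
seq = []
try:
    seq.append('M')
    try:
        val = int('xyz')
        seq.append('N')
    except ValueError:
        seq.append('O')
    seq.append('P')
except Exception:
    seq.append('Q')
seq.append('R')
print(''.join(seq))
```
MOPR

Inner exception caught by inner handler, outer continues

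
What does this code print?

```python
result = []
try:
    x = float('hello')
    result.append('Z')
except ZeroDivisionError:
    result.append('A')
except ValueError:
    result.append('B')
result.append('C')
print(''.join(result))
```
BC

ValueError is caught by its specific handler, not ZeroDivisionError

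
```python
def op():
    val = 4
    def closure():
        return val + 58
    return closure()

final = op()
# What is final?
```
62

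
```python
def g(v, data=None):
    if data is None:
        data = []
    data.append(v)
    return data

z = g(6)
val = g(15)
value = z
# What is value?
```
[6]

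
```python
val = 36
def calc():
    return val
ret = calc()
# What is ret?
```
36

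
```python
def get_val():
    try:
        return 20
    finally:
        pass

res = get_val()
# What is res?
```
20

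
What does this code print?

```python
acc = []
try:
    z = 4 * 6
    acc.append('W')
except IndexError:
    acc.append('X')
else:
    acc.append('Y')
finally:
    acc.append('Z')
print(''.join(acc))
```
WYZ

else runs before finally when no exception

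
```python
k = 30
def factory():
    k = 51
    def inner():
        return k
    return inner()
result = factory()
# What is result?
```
51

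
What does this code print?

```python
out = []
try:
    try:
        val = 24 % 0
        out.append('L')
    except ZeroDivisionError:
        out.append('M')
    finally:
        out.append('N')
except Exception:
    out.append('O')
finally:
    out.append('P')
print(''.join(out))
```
MNP

Both finally blocks run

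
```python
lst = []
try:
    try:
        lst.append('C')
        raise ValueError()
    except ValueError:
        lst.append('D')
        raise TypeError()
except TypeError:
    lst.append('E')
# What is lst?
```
['C', 'D', 'E']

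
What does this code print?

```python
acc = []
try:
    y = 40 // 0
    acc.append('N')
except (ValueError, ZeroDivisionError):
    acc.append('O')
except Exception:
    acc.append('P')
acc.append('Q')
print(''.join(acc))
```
OQ

ZeroDivisionError matches tuple containing it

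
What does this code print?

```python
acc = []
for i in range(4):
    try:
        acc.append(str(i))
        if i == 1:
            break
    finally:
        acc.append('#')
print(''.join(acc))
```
0#1#

finally runs even when breaking out of loop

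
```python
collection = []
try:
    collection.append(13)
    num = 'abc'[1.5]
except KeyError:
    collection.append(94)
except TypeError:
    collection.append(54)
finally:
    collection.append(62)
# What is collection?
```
[13, 54, 62]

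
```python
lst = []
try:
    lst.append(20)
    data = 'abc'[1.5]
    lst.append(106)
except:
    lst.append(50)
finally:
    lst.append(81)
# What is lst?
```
[20, 50, 81]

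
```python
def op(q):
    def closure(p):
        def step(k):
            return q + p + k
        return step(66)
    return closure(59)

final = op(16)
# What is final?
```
141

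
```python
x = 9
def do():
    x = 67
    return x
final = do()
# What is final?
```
67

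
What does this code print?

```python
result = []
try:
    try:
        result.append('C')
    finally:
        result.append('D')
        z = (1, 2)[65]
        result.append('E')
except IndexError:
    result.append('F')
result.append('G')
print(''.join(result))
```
CDFG

Exception in inner finally caught by outer except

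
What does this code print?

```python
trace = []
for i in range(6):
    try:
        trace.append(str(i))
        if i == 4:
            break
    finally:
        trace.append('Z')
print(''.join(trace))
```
0Z1Z2Z3Z4Z

finally runs even when breaking out of loop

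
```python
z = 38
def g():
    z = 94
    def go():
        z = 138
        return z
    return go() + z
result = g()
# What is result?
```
232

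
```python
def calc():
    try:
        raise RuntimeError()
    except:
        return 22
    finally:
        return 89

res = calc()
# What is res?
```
89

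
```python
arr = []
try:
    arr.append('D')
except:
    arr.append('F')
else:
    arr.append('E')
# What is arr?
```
['D', 'E']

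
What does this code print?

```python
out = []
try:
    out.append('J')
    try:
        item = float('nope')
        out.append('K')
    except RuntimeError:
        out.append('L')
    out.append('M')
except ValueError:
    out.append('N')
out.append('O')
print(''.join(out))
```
JNO

Inner handler doesn't match, propagates to outer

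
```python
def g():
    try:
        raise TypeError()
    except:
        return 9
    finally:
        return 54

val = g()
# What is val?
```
54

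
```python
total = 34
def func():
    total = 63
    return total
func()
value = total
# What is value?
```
34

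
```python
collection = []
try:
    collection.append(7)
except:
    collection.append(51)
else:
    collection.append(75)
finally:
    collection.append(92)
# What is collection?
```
[7, 75, 92]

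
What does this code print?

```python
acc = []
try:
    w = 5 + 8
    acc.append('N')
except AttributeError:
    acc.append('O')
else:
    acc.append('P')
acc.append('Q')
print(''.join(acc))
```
NPQ

else block runs when no exception occurs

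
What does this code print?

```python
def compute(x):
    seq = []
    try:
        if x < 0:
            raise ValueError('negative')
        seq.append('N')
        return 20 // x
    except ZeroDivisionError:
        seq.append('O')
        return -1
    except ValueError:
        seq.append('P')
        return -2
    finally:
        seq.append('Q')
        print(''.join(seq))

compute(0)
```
NOQ

x=0 causes ZeroDivisionError, caught, finally prints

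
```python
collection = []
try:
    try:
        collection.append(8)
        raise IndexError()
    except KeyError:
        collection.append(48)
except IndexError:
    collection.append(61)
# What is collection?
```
[8, 61]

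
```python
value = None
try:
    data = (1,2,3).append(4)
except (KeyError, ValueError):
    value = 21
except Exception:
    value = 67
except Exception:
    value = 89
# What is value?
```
67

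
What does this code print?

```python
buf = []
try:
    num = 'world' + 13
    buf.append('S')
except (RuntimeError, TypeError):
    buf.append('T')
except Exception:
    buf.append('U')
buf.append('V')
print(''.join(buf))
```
TV

TypeError matches tuple containing it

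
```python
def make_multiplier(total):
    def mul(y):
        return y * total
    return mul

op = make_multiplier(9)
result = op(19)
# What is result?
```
171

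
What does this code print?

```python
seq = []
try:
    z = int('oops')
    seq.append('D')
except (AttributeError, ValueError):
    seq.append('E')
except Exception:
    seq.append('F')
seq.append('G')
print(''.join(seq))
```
EG

ValueError matches tuple containing it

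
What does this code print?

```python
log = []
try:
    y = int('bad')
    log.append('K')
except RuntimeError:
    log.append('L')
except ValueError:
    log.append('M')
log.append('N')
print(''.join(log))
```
MN

ValueError is caught by its specific handler, not RuntimeError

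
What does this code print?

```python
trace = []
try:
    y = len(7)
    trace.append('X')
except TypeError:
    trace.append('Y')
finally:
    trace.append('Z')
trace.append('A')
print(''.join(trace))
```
YZA

finally always runs, even after exception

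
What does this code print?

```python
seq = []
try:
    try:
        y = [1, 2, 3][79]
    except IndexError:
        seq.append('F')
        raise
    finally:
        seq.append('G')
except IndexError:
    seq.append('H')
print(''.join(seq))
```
FGH

finally runs before re-raised exception propagates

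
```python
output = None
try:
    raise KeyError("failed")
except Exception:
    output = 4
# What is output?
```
4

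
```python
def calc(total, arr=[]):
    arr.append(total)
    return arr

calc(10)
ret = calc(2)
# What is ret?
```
[10, 2]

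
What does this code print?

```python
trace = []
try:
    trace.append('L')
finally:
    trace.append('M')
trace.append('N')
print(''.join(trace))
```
LMN

try/finally without except, no exception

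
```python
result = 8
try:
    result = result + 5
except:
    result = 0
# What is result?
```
13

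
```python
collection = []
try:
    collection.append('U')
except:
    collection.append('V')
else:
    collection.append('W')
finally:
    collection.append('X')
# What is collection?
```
['U', 'W', 'X']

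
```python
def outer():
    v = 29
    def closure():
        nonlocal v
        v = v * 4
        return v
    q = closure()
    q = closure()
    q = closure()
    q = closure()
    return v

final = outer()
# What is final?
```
7424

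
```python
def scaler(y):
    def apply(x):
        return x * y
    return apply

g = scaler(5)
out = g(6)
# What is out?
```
30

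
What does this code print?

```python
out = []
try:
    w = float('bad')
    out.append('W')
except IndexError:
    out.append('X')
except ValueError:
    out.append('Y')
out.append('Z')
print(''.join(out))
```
YZ

ValueError is caught by its specific handler, not IndexError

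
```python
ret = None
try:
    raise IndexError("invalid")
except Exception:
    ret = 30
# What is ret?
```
30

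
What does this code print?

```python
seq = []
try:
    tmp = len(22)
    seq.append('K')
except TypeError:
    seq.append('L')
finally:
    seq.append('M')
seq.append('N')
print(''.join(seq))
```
LMN

finally always runs, even after exception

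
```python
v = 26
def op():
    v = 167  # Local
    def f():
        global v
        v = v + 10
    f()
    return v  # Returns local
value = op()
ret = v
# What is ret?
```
36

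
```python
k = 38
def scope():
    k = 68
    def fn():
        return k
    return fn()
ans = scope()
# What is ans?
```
68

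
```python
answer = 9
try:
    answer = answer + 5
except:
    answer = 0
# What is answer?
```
14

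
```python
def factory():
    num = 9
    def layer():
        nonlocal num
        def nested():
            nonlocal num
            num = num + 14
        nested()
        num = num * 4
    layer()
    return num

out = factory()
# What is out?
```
92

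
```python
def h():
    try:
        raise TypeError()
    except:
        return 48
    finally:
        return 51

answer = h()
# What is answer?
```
51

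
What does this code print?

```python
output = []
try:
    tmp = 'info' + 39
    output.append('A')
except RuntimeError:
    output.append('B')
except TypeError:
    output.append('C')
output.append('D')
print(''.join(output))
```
CD

TypeError is caught by its specific handler, not RuntimeError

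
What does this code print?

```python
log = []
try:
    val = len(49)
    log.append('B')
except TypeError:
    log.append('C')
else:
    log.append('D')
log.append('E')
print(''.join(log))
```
CE

else block skipped when exception is caught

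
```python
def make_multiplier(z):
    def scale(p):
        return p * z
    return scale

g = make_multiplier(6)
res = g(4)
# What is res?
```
24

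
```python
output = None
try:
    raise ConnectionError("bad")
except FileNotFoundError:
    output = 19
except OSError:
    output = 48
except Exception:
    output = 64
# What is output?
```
48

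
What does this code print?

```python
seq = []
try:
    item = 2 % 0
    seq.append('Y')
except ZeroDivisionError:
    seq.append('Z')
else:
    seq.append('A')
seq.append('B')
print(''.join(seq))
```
ZB

else block skipped when exception is caught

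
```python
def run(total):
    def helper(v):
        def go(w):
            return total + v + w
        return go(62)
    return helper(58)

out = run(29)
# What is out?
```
149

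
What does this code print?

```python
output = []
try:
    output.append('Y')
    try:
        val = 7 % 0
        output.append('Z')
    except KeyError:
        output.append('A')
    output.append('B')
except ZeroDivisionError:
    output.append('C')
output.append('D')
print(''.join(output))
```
YCD

Inner handler doesn't match, propagates to outer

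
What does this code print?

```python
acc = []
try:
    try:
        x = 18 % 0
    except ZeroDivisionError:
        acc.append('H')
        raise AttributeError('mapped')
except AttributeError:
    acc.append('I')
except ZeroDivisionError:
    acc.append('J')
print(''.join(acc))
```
HI

New AttributeError raised, caught by outer AttributeError handler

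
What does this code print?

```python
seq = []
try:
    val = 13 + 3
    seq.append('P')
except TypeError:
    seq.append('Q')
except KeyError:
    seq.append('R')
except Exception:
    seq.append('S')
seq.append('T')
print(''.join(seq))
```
PT

No exception, try block completes normally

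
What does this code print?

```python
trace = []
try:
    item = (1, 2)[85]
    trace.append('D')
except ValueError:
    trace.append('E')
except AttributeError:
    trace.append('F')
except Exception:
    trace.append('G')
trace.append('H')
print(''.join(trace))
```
GH

IndexError not specifically caught, falls to Exception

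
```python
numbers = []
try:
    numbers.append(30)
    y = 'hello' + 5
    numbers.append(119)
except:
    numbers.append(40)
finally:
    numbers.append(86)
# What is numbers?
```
[30, 40, 86]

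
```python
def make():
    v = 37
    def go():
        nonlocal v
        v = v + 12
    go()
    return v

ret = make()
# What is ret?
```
49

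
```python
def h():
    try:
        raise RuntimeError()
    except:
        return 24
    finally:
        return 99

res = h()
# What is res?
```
99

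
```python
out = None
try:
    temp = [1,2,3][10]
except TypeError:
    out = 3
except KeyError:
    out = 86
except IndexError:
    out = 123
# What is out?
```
123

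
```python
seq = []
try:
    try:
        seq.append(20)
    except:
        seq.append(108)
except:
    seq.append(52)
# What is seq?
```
[20]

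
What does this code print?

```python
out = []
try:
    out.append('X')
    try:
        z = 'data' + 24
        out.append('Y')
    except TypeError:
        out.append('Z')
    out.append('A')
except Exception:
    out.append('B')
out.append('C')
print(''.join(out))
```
XZAC

Inner exception caught by inner handler, outer continues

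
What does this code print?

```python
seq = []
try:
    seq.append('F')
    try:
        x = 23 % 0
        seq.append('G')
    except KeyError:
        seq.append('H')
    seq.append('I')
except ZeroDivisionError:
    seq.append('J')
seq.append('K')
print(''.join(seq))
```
FJK

Inner handler doesn't match, propagates to outer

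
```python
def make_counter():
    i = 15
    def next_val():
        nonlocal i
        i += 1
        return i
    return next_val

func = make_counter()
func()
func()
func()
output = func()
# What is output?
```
19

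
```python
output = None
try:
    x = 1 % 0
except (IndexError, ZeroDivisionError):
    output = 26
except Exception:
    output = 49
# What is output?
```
26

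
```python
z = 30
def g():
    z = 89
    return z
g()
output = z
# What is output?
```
30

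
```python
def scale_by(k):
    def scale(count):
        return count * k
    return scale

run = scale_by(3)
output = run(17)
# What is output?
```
51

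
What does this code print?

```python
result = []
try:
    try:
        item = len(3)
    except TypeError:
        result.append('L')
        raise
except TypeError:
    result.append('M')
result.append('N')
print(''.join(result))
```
LMN

raise without argument re-raises current exception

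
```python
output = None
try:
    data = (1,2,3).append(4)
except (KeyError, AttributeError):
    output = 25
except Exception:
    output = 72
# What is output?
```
25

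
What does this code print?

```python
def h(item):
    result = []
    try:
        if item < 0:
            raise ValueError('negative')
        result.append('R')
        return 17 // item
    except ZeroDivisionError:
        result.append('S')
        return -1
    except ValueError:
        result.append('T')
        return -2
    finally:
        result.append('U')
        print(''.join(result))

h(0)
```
RSU

item=0 causes ZeroDivisionError, caught, finally prints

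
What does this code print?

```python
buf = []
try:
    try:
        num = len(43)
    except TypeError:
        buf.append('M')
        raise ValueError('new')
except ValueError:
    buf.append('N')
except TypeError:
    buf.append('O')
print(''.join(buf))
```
MN

New ValueError raised, caught by outer ValueError handler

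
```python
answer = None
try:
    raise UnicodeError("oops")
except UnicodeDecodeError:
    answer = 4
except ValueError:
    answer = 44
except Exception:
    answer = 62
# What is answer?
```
44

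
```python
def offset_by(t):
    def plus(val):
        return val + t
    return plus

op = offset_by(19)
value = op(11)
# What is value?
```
30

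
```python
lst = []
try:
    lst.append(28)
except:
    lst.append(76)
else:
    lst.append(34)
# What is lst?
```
[28, 34]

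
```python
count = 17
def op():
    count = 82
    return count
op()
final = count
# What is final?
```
17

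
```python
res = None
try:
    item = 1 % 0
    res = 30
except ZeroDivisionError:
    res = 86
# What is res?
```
86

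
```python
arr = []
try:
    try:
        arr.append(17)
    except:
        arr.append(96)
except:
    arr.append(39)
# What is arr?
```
[17]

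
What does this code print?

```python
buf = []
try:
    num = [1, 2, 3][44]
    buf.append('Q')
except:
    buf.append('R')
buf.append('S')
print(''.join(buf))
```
RS

Exception raised in try, caught by bare except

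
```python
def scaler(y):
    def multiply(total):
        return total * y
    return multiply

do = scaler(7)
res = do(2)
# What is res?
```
14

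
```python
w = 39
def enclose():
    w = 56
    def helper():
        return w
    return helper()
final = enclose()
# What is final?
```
56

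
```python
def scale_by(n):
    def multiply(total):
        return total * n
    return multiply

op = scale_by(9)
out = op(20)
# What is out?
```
180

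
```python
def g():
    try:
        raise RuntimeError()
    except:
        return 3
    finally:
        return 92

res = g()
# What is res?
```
92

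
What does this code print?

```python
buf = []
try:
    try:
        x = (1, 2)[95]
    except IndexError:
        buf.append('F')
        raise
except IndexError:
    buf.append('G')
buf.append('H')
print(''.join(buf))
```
FGH

raise without argument re-raises current exception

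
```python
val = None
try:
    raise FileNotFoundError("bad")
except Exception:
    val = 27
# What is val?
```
27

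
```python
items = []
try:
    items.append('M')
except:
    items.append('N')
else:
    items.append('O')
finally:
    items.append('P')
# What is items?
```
['M', 'O', 'P']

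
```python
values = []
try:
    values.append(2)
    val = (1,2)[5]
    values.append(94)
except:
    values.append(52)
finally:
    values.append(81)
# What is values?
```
[2, 52, 81]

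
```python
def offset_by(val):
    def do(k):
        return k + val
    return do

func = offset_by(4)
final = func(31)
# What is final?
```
35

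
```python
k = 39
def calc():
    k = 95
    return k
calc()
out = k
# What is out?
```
39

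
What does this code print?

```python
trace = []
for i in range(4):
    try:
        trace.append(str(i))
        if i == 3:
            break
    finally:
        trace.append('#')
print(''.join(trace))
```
0#1#2#3#

finally runs even when breaking out of loop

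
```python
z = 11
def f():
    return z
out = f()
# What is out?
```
11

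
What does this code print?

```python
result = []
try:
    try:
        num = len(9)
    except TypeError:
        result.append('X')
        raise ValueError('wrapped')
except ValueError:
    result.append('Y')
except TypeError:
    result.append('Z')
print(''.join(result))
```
XY

New ValueError raised, caught by outer ValueError handler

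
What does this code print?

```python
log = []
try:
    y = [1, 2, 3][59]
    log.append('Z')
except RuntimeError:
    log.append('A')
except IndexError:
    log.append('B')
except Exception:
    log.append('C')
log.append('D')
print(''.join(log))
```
BD

IndexError matches before generic Exception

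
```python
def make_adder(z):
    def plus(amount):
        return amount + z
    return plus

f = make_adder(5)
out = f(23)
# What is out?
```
28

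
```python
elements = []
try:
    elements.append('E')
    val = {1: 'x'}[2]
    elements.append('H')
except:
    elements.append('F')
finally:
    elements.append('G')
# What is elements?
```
['E', 'F', 'G']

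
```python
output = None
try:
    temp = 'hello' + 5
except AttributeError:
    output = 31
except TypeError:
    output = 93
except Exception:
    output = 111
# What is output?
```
93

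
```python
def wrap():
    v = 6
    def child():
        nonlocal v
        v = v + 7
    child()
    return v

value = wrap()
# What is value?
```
13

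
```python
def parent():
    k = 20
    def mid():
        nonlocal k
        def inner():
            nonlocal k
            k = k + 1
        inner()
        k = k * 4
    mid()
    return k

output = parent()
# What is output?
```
84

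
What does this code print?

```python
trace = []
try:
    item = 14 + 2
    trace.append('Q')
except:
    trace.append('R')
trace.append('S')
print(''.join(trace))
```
QS

No exception, try block completes normally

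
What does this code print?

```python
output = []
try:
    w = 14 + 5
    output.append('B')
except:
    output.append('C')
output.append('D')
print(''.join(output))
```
BD

No exception, try block completes normally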